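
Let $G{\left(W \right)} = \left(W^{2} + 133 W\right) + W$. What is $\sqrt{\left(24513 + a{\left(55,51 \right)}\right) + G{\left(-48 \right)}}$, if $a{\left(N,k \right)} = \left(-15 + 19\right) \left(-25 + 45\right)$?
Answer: $\sqrt{20465} \approx 143.06$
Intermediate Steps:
$a{\left(N,k \right)} = 80$ ($a{\left(N,k \right)} = 4 \cdot 20 = 80$)
$G{\left(W \right)} = W^{2} + 134 W$
$\sqrt{\left(24513 + a{\left(55,51 \right)}\right) + G{\left(-48 \right)}} = \sqrt{\left(24513 + 80\right) - 48 \left(134 - 48\right)} = \sqrt{24593 - 4128} = \sqrt{20465}$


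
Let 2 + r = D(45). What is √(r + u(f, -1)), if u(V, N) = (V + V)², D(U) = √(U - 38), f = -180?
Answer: √(129598 + √7) ≈ 360.00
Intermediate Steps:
D(U) = √(-38 + U)
r = -2 + √7 (r = -2 + √(-38 + 45) = -2 + √7 ≈ 0.64575)
u(V, N) = 4*V² (u(V, N) = (2*V)² = 4*V²)
√(r + u(f, -1)) = √((-2 + √7) + 4*(-180)²) = √((-2 + √7) + 4*32400) = √((-2 + √7) + 129600) = √(129598 + √7)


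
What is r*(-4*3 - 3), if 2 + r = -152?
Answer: 2310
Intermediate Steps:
r = -154 (r = -2 - 152 = -154)
r*(-4*3 - 3) = -154*(-4*3 - 3) = -154*(-12 - 3) = -154*(-15) = 2310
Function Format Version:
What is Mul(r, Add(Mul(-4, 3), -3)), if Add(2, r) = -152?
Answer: 2310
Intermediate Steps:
r = -154 (r = Add(-2, -152) = -154)
Mul(r, Add(Mul(-4, 3), -3)) = Mul(-154, Add(Mul(-4, 3), -3)) = Mul(-154, Add(-12, -3)) = Mul(-154, -15) = 2310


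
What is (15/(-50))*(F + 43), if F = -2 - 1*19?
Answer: -33/5 ≈ -6.6000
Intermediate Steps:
F = -21 (F = -2 - 19 = -21)
(15/(-50))*(F + 43) = (15/(-50))*(-21 + 43) = (15*(-1/50))*22 = -3/10*22 = -33/5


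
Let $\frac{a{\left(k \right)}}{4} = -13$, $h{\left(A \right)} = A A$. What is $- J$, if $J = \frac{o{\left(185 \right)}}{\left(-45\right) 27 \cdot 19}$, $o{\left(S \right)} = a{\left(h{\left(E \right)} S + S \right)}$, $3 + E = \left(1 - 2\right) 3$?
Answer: $- \frac{52}{23085} \approx -0.0022525$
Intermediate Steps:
$E = -6$ ($E = -3 + \left(1 - 2\right) 3 = -3 - 3 = -6$)
$h{\left(A \right)} = A^{2}$
$a{\left(k \right)} = -52$ ($a{\left(k \right)} = 4 \left(-13\right) = -52$)
$o{\left(S \right)} = -52$
$J = \frac{52}{23085}$ ($J = - \frac{52}{\left(-45\right) 27 \cdot 19} = - \frac{52}{\left(-1215\right) 19} = - \frac{52}{-23085} = \left(-52\right) \left(- \frac{1}{23085}\right) = \frac{52}{23085} \approx 0.0022525$)
$- J = \left(-1\right) \frac{52}{23085} = - \frac{52}{23085}$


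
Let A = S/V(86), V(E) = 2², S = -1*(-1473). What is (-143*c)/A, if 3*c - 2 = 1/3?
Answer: -4004/13257 ≈ -0.30203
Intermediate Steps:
S = 1473
c = 7/9 (c = ⅔ + (⅓)/3 = ⅔ + (⅓)*(⅓) = ⅔ + ⅑ = 7/9 ≈ 0.77778)
V(E) = 4
A = 1473/4 ≈ 368.25
(-143*c)/A = (-143*7/9)/(1473/4) = -1001/9*4/1473 = -4004/13257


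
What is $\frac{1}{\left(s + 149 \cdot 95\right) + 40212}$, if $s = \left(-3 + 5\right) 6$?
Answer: $\frac{1}{54379} \approx 1.8389 \cdot 10^{-5}$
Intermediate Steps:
$s = 12$ ($s = 2 \cdot 6 = 12$)
$\frac{1}{\left(s + 149 \cdot 95\right) + 40212} = \frac{1}{\left(12 + 149 \cdot 95\right) + 40212} = \frac{1}{\left(12 + 14155\right) + 40212} = \frac{1}{14167 + 40212} = \frac{1}{54379}$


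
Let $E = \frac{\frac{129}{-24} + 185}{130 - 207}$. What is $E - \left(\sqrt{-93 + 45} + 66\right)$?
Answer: $- \frac{42093}{616} - 4 i \sqrt{3} \approx -68.333 - 6.9282 i$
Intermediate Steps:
$E = - \frac{1437}{616}$ ($E = \frac{129 \left(- \frac{1}{24}\right) + 185}{-77} = \left(- \frac{43}{8} + 185\right) \left(- \frac{1}{77}\right) = \frac{1437}{8} \left(- \frac{1}{77}\right) = - \frac{1437}{616} \approx -2.3328$)
$E - \left(\sqrt{-93 + 45} + 66\right) = - \frac{1437}{616} - \left(\sqrt{-93 + 45} + 66\right) = - \frac{1437}{616} - \left(\sqrt{-48} + 66\right) = - \frac{1437}{616} - \left(4 i \sqrt{3} + 66\right) = - \frac{1437}{616} - \left(66 + 4 i \sqrt{3}\right) = - \frac{42093}{616} - 4 i \sqrt{3}$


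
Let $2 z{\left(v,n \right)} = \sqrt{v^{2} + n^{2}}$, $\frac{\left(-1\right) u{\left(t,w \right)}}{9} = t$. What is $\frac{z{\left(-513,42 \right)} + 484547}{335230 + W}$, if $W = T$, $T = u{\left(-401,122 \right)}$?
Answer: $\frac{484547}{338839} + \frac{3 \sqrt{29437}}{677678} \approx 1.4308$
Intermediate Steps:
$u{\left(t,w \right)} = - 9 t$
$T = 3609$ ($T = \left(-9\right) \left(-401\right) = 3609$)
$W = 3609$
$z{\left(v,n \right)} = \frac{\sqrt{n^{2} + v^{2}}}{2}$ ($z{\left(v,n \right)} = \frac{\sqrt{v^{2} + n^{2}}}{2} = \frac{\sqrt{n^{2} + v^{2}}}{2}$)
$\frac{z{\left(-513,42 \right)} + 484547}{335230 + W} = \frac{\frac{\sqrt{42^{2} + \left(-513\right)^{2}}}{2} + 484547}{335230 + 3609} = \frac{\frac{\sqrt{1764 + 263169}}{2} + 484547}{338839} = \left(\frac{\sqrt{264933}}{2} + 484547\right) \frac{1}{338839} = \left(\frac{3 \sqrt{29437}}{2} + 484547\right) \frac{1}{338839} = \left(484547 + \frac{3 \sqrt{29437}}{2}\right) \frac{1}{338839} = \frac{484547}{338839} + \frac{3 \sqrt{29437}}{677678}$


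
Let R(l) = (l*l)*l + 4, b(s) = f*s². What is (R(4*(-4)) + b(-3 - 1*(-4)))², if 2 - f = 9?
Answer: 16801801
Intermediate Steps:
f = -7 (f = 2 - 1*9 = 2 - 9 = -7)
b(s) = -7*s²
R(l) = 4 + l³ (R(l) = l²*l + 4 = l³ + 4 = 4 + l³)
(R(4*(-4)) + b(-3 - 1*(-4)))² = ((4 + (4*(-4))³) - 7*(-3 - 1*(-4))²)² = ((4 + (-16)³) - 7*(-3 + 4)²)² = ((4 - 4096) - 7*1²)² = (-4092 - 7*1)² = (-4092 - 7)² = (-4099)² = 16801801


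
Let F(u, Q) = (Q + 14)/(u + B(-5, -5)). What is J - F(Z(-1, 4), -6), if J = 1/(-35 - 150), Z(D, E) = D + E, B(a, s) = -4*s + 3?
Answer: -753/2405 ≈ -0.31310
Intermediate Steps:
B(a, s) = 3 - 4*s
J = -1/185 (J = 1/(-185) = -1/185 ≈ -0.0054054)
F(u, Q) = (14 + Q)/(23 + u) (F(u, Q) = (Q + 14)/(u + (3 - 4*(-5))) = (14 + Q)/(u + (3 + 20)) = (14 + Q)/(u + 23) = (14 + Q)/(23 + u))
J - F(Z(-1, 4), -6) = -1/185 - (14 - 6)/(23 + (-1 + 4)) = -1/185 - 8/(23 + 3) = -1/185 - 8/26 = -1/185 - 1*4/13 = -1/185 - 4/13 = -753/2405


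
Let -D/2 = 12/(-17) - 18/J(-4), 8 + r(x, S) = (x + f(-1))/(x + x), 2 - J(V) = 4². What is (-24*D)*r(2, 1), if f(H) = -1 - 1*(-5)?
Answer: -21528/119 ≈ -180.91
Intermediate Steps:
J(V) = -14 (J(V) = 2 - 1*4² = 2 - 1*16 = 2 - 16 = -14)
f(H) = 4 (f(H) = -1 + 5 = 4)
r(x, S) = -8 + (4 + x)/(2*x) (r(x, S) = -8 + (x + 4)/(x + x) = -8 + (4 + x)/((2*x)) = -8 + (4 + x)*(1/(2*x)) = -8 + (4 + x)/(2*x))
D = -138/119 (D = -2*(12/(-17) - 18/(-14)) = -2*(12*(-1/17) - 18*(-1/14)) = -2*(-12/17 + 9/7) = -2*69/119 = -138/119 ≈ -1.1597)
(-24*D)*r(2, 1) = (-24*(-138/119))*(-15/2 + 2/2) = 3312*(-15/2 + 2*(½))/119 = 3312*(-15/2 + 1)/119 = (3312/119)*(-13/2) = -21528/119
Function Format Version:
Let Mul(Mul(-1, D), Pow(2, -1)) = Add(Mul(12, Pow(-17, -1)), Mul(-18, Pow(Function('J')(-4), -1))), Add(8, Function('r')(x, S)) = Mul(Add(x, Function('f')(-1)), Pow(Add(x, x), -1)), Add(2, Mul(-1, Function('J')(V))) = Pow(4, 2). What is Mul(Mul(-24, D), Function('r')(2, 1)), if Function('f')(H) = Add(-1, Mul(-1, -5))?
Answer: Rational(-21528, 119) ≈ -180.91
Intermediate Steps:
Function('J')(V) = -14 (Function('J')(V) = Add(2, Mul(-1, Pow(4, 2))) = Add(2, Mul(-1, 16)) = Add(2, -16) = -14)
Function('f')(H) = 4 (Function('f')(H) = Add(-1, 5) = 4)
Function('r')(x, S) = Add(-8, Mul(Rational(1, 2), Pow(x, -1), Add(4, x))) (Function('r')(x, S) = Add(-8, Mul(Add(x, 4), Pow(Add(x, x), -1))) = Add(-8, Mul(Add(4, x), Pow(Mul(2, x), -1))) = Add(-8, Mul(Add(4, x), Mul(Rational(1, 2), Pow(x, -1)))) = Add(-8, Mul(Rational(1, 2), Pow(x, -1), Add(4, x))))
D = Rational(-138, 119) (D = Mul(-2, Add(Mul(12, Pow(-17, -1)), Mul(-18, Pow(-14, -1)))) = Mul(-2, Add(Mul(12, Rational(-1, 17)), Mul(-18, Rational(-1, 14)))) = Mul(-2, Add(Rational(-12, 17), Rational(9, 7))) = Mul(-2, Rational(69, 119)) = Rational(-138, 119) ≈ -1.1597)
Mul(Mul(-24, D), Function('r')(2, 1)) = Mul(Mul(-24, Rational(-138, 119)), Add(Rational(-15, 2), Mul(2, Pow(2, -1)))) = Mul(Rational(3312, 119), Add(Rational(-15, 2), Mul(2, Rational(1, 2)))) = Mul(Rational(3312, 119), Add(Rational(-15, 2), 1)) = Mul(Rational(3312, 119), Rational(-13, 2)) = Rational(-21528, 119)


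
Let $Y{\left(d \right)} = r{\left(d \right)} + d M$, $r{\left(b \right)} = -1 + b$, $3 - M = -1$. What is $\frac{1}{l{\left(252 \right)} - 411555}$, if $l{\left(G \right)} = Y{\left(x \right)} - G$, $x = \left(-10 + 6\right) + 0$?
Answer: $- \frac{1}{411828} \approx -2.4282 \cdot 10^{-6}$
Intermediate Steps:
$M = 4$ ($M = 3 - -1 = 3 + 1 = 4$)
$x = -4$ ($x = -4 + 0 = -4$)
$Y{\left(d \right)} = -1 + 5 d$ ($Y{\left(d \right)} = \left(-1 + d\right) + d 4 = \left(-1 + d\right) + 4 d = -1 + 5 d$)
$l{\left(G \right)} = -21 - G$ ($l{\left(G \right)} = \left(-1 + 5 \left(-4\right)\right) - G = \left(-1 - 20\right) - G = -21 - G$)
$\frac{1}{l{\left(252 \right)} - 411555} = \frac{1}{\left(-21 - 252\right) - 411555} = \frac{1}{-273 - 411555} = \frac{1}{-411828} = - \frac{1}{411828}$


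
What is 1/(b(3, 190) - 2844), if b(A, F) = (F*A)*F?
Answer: 1/105456 ≈ 9.4826e-6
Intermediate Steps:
b(A, F) = A*F**2 (b(A, F) = (A*F)*F = A*F**2)
1/(b(3, 190) - 2844) = 1/(3*190**2 - 2844) = 1/(3*36100 - 2844) = 1/(108300 - 2844) = 1/105456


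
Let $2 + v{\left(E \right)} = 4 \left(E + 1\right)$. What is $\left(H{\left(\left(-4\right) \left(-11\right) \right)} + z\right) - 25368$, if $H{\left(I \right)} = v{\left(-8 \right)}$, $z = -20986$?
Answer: $-46384$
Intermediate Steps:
$v{\left(E \right)} = 2 + 4 E$ ($v{\left(E \right)} = -2 + 4 \left(E + 1\right) = -2 + 4 \left(1 + E\right) = -2 + \left(4 + 4 E\right) = 2 + 4 E$)
$H{\left(I \right)} = -30$ ($H{\left(I \right)} = 2 + 4 \left(-8\right) = 2 - 32 = -30$)
$\left(H{\left(\left(-4\right) \left(-11\right) \right)} + z\right) - 25368 = \left(-30 - 20986\right) - 25368 = -21016 - 25368 = -46384$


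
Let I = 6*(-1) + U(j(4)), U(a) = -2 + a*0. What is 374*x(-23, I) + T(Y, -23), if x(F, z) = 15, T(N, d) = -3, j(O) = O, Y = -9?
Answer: 5607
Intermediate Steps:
U(a) = -2 (U(a) = -2 + 0 = -2)
I = -8 (I = 6*(-1) - 2 = -6 - 2 = -8)
374*x(-23, I) + T(Y, -23) = 374*15 - 3 = 5610 - 3 = 5607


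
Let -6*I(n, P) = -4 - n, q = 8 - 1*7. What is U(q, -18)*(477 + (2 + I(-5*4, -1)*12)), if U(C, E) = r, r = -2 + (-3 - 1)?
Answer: -2682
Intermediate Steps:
r = -6 (r = -2 - 4 = -6)
q = 1 (q = 8 - 7 = 1)
U(C, E) = -6
I(n, P) = ⅔ + n/6 (I(n, P) = -(-4 - n)/6 = ⅔ + n/6)
U(q, -18)*(477 + (2 + I(-5*4, -1)*12)) = -6*(477 + (2 + (⅔ + (-5*4)/6)*12)) = -6*(477 + (2 + (⅔ + (⅙)*(-20))*12)) = -6*(477 + (2 + (⅔ - 10/3)*12)) = -6*(477 + (2 - 8/3*12)) = -6*(477 + (2 - 32)) = -6*(477 - 30) = -6*447 = -2682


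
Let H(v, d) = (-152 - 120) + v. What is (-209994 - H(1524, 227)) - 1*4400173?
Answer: -4611419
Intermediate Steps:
H(v, d) = -272 + v
(-209994 - H(1524, 227)) - 1*4400173 = (-209994 - (-272 + 1524)) - 1*4400173 = (-209994 - 1*1252) - 4400173 = (-209994 - 1252) - 4400173 = -211246 - 4400173 = -4611419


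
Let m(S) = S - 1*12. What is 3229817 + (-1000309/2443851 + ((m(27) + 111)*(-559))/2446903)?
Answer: 19313871354023043740/5979866343453 ≈ 3.2298e+6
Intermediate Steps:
m(S) = -12 + S (m(S) = S - 12 = -12 + S)
3229817 + (-1000309/2443851 + ((m(27) + 111)*(-559))/2446903) = 3229817 + (-1000309/2443851 + (((-12 + 27) + 111)*(-559))/2446903) = 3229817 + (-1000309*1/2443851 + ((15 + 111)*(-559))*(1/2446903)) = 3229817 + (-1000309/2443851 + (126*(-559))*(1/2446903)) = 3229817 + (-1000309/2443851 - 70434*1/2446903) = 3229817 + (-1000309/2443851 - 70434/2446903) = 3229817 - 2619789294361/5979866343453 = 19313871354023043740/5979866343453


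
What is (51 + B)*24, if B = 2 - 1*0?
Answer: 1272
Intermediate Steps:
B = 2 (B = 2 + 0 = 2)
(51 + B)*24 = (51 + 2)*24 = 53*24 = 1272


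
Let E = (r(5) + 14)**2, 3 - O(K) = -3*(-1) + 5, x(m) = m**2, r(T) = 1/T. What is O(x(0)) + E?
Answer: 4916/25 ≈ 196.64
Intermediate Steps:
O(K) = -5 (O(K) = 3 - (-3*(-1) + 5) = 3 - (3 + 5) = 3 - 1*8 = 3 - 8 = -5)
E = 5041/25 (E = (1/5 + 14)**2 = (71/5)**2 = 5041/25 ≈ 201.64)
O(x(0)) + E = -5 + 5041/25 = 4916/25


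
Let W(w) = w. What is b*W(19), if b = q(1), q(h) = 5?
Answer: 95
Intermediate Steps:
b = 5
b*W(19) = 5*19 = 95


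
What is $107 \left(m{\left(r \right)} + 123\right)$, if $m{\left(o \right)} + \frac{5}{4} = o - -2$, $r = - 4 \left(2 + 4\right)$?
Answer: $\frac{42693}{4} \approx 10673.0$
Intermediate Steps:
$r = -24$ ($r = \left(-4\right) 6 = -24$)
$m{\left(o \right)} = \frac{3}{4} + o$ ($m{\left(o \right)} = - \frac{5}{4} + \left(o - -2\right) = - \frac{5}{4} + \left(o + 2\right) = - \frac{5}{4} + \left(2 + o\right) = \frac{3}{4} + o$)
$107 \left(m{\left(r \right)} + 123\right) = 107 \left(\left(\frac{3}{4} - 24\right) + 123\right) = 107 \left(- \frac{93}{4} + 123\right) = 107 \cdot \frac{399}{4} = \frac{42693}{4}$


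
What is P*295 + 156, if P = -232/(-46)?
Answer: 37808/23 ≈ 1643.8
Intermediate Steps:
P = 116/23 (P = -232*(-1/46) = 116/23 ≈ 5.0435)
P*295 + 156 = (116/23)*295 + 156 = 34220/23 + 156 = 37808/23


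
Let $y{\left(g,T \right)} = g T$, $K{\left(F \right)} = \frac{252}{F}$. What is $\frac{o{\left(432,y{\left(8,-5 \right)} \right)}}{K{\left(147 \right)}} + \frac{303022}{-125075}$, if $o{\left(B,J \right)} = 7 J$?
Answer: $- \frac{62195816}{375225} \approx -165.76$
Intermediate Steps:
$y{\left(g,T \right)} = T g$
$\frac{o{\left(432,y{\left(8,-5 \right)} \right)}}{K{\left(147 \right)}} + \frac{303022}{-125075} = \frac{7 \left(\left(-5\right) 8\right)}{252 \cdot \frac{1}{147}} + \frac{303022}{-125075} = \frac{7 \left(-40\right)}{252 \cdot \frac{1}{147}} + 303022 \left(- \frac{1}{125075}\right) = - \frac{280}{\frac{12}{7}} - \frac{303022}{125075} = \left(-280\right) \frac{7}{12} - \frac{303022}{125075} = - \frac{490}{3} - \frac{303022}{125075} = - \frac{62195816}{375225}$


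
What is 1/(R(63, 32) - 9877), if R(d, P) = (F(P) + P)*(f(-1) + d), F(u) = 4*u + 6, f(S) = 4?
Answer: 1/1245 ≈ 0.00080321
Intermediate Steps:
F(u) = 6 + 4*u
R(d, P) = (4 + d)*(6 + 5*P) (R(d, P) = ((6 + 4*P) + P)*(4 + d) = (6 + 5*P)*(4 + d) = (4 + d)*(6 + 5*P))
1/(R(63, 32) - 9877) = 1/((24 + 6*63 + 20*32 + 5*32*63) - 9877) = 1/((24 + 378 + 640 + 10080) - 9877) = 1/(11122 - 9877) = 1/1245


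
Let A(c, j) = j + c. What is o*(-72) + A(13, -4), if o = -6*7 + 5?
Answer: 2673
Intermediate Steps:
A(c, j) = c + j
o = -37 (o = -42 + 5 = -37)
o*(-72) + A(13, -4) = -37*(-72) + (13 - 4) = 2664 + 9 = 2673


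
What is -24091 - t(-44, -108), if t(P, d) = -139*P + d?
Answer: -30099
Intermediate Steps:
t(P, d) = d - 139*P
-24091 - t(-44, -108) = -24091 - (-108 - 139*(-44)) = -24091 - (-108 + 6116) = -24091 - 1*6008 = -24091 - 6008 = -30099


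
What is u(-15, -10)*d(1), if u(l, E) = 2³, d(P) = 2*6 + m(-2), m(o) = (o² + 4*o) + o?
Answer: 48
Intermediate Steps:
m(o) = o² + 5*o
d(P) = 6 (d(P) = 2*6 - 2*(5 - 2) = 12 - 2*3 = 12 - 6 = 6)
u(l, E) = 8
u(-15, -10)*d(1) = 8*6 = 48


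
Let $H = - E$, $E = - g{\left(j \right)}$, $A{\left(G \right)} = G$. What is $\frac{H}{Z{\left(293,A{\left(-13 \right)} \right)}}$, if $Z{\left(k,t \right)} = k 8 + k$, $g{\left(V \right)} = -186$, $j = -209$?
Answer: $- \frac{62}{879} \approx -0.070535$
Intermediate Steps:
$Z{\left(k,t \right)} = 9 k$ ($Z{\left(k,t \right)} = 8 k + k = 9 k$)
$E = 186$ ($E = \left(-1\right) \left(-186\right) = 186$)
$H = -186$ ($H = \left(-1\right) 186 = -186$)
$\frac{H}{Z{\left(293,A{\left(-13 \right)} \right)}} = - \frac{186}{9 \cdot 293} = - \frac{186}{2637} = \left(-186\right) \frac{1}{2637} = - \frac{62}{879}$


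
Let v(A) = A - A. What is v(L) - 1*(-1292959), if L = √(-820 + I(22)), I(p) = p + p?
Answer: 1292959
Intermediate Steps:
I(p) = 2*p
L = 2*I*√194 (L = √(-820 + 2*22) = √(-820 + 44) = √(-776) = 2*I*√194 ≈ 27.857*I)
v(A) = 0
v(L) - 1*(-1292959) = 0 - 1*(-1292959) = 0 + 1292959 = 1292959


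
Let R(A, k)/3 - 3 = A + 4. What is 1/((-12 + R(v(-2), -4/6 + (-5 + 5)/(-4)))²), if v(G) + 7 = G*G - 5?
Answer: 1/225 ≈ 0.0044444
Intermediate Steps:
v(G) = -12 + G² (v(G) = -7 + (G*G - 5) = -7 + (G² - 5) = -7 + (-5 + G²) = -12 + G²)
R(A, k) = 21 + 3*A (R(A, k) = 9 + 3*(A + 4) = 9 + 3*(4 + A) = 9 + (12 + 3*A) = 21 + 3*A)
1/((-12 + R(v(-2), -4/6 + (-5 + 5)/(-4)))²) = 1/((-12 + (21 + 3*(-12 + (-2)²)))²) = 1/((-12 + (21 + 3*(-12 + 4)))²) = 1/((-12 + (21 + 3*(-8)))²) = 1/((-12 + (21 - 24))²) = 1/((-12 - 3)²) = 1/((-15)²) = 1/225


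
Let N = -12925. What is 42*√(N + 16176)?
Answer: 42*√3251 ≈ 2394.7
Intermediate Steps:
42*√(N + 16176) = 42*√(-12925 + 16176) = 42*√3251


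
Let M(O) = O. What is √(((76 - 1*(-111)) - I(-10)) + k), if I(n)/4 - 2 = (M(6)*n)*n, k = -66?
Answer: I*√2287 ≈ 47.823*I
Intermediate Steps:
I(n) = 8 + 24*n² (I(n) = 8 + 4*((6*n)*n) = 8 + 4*(6*n²) = 8 + 24*n²)
√(((76 - 1*(-111)) - I(-10)) + k) = √(((76 - 1*(-111)) - (8 + 24*(-10)²)) - 66) = √(((76 + 111) - (8 + 24*100)) - 66) = √((187 - (8 + 2400)) - 66) = √((187 - 1*2408) - 66) = √((187 - 2408) - 66) = √(-2221 - 66) = √(-2287) = I*√2287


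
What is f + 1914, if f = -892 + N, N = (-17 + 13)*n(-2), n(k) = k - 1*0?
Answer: 1030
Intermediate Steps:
n(k) = k (n(k) = k + 0 = k)
N = 8 (N = (-17 + 13)*(-2) = -4*(-2) = 8)
f = -884 (f = -892 + 8 = -884)
f + 1914 = -884 + 1914 = 1030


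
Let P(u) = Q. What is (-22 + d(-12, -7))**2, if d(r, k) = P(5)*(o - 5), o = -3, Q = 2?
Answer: 1444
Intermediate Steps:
P(u) = 2
d(r, k) = -16 (d(r, k) = 2*(-3 - 5) = 2*(-8) = -16)
(-22 + d(-12, -7))**2 = (-22 - 16)**2 = (-38)**2 = 1444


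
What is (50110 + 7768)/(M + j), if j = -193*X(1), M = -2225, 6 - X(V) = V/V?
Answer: -28939/1595 ≈ -18.144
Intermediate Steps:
X(V) = 5 (X(V) = 6 - V/V = 6 - 1*1 = 6 - 1 = 5)
j = -965 (j = -193*5 = -965)
(50110 + 7768)/(M + j) = (50110 + 7768)/(-2225 - 965) = 57878/(-3190) = 57878*(-1/3190) = -28939/1595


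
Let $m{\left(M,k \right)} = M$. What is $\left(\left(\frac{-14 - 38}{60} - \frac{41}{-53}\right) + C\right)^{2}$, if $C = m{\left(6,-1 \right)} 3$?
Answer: $\frac{202663696}{632025} \approx 320.66$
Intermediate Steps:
$C = 18$ ($C = 6 \cdot 3 = 18$)
$\left(\left(\frac{-14 - 38}{60} - \frac{41}{-53}\right) + C\right)^{2} = \left(\left(\frac{-14 - 38}{60} - \frac{41}{-53}\right) + 18\right)^{2} = \left(\left(\left(-14 - 38\right) \frac{1}{60} - - \frac{41}{53}\right) + 18\right)^{2} = \left(\left(\left(-52\right) \frac{1}{60} + \frac{41}{53}\right) + 18\right)^{2} = \left(\left(- \frac{13}{15} + \frac{41}{53}\right) + 18\right)^{2} = \left(- \frac{74}{795} + 18\right)^{2} = \left(\frac{14236}{795}\right)^{2} = \frac{202663696}{632025}$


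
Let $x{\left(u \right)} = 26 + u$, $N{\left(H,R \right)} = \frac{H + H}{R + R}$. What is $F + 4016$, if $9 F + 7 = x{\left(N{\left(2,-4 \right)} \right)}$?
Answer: $\frac{72325}{18} \approx 4018.1$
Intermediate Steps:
$N{\left(H,R \right)} = \frac{H}{R}$ ($N{\left(H,R \right)} = \frac{2 H}{2 R} = 2 H \frac{1}{2 R} = \frac{H}{R}$)
$F = \frac{37}{18}$ ($F = - \frac{7}{9} + \frac{26 + \frac{2}{-4}}{9} = - \frac{7}{9} + \frac{26 + 2 \left(- \frac{1}{4}\right)}{9} = - \frac{7}{9} + \frac{26 - \frac{1}{2}}{9} = - \frac{7}{9} + \frac{1}{9} \cdot \frac{51}{2} = - \frac{7}{9} + \frac{17}{6} = \frac{37}{18} \approx 2.0556$)
$F + 4016 = \frac{37}{18} + 4016 = \frac{72325}{18}$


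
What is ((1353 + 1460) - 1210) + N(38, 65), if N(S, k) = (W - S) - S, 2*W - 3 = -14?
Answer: 3043/2 ≈ 1521.5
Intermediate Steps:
W = -11/2 (W = 3/2 + (1/2)*(-14) = 3/2 - 7 = -11/2 ≈ -5.5000)
N(S, k) = -11/2 - 2*S (N(S, k) = (-11/2 - S) - S = -11/2 - 2*S)
((1353 + 1460) - 1210) + N(38, 65) = ((1353 + 1460) - 1210) + (-11/2 - 2*38) = (2813 - 1210) + (-11/2 - 76) = 1603 - 163/2 = 3043/2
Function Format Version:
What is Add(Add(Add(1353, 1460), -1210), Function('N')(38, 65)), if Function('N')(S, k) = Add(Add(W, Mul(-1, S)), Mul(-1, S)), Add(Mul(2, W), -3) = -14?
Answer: Rational(3043, 2) ≈ 1521.5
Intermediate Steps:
W = Rational(-11, 2) (W = Add(Rational(3, 2), Mul(Rational(1, 2), -14)) = Add(Rational(3, 2), -7) = Rational(-11, 2) ≈ -5.5000)
Function('N')(S, k) = Add(Rational(-11, 2), Mul(-2, S)) (Function('N')(S, k) = Add(Add(Rational(-11, 2), Mul(-1, S)), Mul(-1, S)) = Add(Rational(-11, 2), Mul(-2, S)))
Add(Add(Add(1353, 1460), -1210), Function('N')(38, 65)) = Add(Add(Add(1353, 1460), -1210), Add(Rational(-11, 2), Mul(-2, 38))) = Add(Add(2813, -1210), Add(Rational(-11, 2), -76)) = Add(1603, Rational(-163, 2)) = Rational(3043, 2)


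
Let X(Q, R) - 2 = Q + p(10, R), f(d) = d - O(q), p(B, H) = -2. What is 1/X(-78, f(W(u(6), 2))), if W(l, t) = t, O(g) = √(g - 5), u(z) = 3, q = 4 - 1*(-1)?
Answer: -1/78 ≈ -0.012821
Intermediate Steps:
q = 5 (q = 4 + 1 = 5)
O(g) = √(-5 + g)
f(d) = d (f(d) = d - √(-5 + 5) = d - √0 = d - 1*0 = d + 0 = d)
X(Q, R) = Q (X(Q, R) = 2 + (Q - 2) = 2 + (-2 + Q) = Q)
1/X(-78, f(W(u(6), 2))) = 1/(-78) = -1/78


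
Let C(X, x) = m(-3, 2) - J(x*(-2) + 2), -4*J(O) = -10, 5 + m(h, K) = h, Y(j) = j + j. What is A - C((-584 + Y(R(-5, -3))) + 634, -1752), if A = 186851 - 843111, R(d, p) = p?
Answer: -1312499/2 ≈ -6.5625e+5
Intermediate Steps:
Y(j) = 2*j
m(h, K) = -5 + h
J(O) = 5/2 (J(O) = -1/4*(-10) = 5/2)
A = -656260
C(X, x) = -21/2 (C(X, x) = (-5 - 3) - 1*5/2 = -8 - 5/2 = -21/2)
A - C((-584 + Y(R(-5, -3))) + 634, -1752) = -656260 - 1*(-21/2) = -656260 + 21/2 = -1312499/2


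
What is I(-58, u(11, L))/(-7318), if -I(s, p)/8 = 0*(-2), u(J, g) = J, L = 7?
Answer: 0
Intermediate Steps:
I(s, p) = 0 (I(s, p) = -0*(-2) = -8*0 = 0)
I(-58, u(11, L))/(-7318) = 0/(-7318) = 0*(-1/7318) = 0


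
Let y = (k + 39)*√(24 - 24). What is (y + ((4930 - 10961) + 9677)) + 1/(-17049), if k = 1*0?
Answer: 62160653/17049 ≈ 3646.0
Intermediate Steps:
k = 0
y = 0 (y = (0 + 39)*√(24 - 24) = 39*√0 = 39*0 = 0)
(y + ((4930 - 10961) + 9677)) + 1/(-17049) = (0 + ((4930 - 10961) + 9677)) + 1/(-17049) = (0 + (-6031 + 9677)) - 1/17049 = (0 + 3646) - 1/17049 = 3646 - 1/17049 = 62160653/17049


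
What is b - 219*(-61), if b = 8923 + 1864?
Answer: 24146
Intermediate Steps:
b = 10787
b - 219*(-61) = 10787 - 219*(-61) = 10787 - 1*(-13359) = 10787 + 13359 = 24146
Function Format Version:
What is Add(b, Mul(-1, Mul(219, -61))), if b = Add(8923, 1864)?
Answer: 24146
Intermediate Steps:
b = 10787
Add(b, Mul(-1, Mul(219, -61))) = Add(10787, Mul(-1, Mul(219, -61))) = Add(10787, Mul(-1, -13359)) = Add(10787, 13359) = 24146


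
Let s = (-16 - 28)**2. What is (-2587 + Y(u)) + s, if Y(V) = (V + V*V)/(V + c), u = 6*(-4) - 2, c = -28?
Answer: -17902/27 ≈ -663.04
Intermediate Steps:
u = -26 (u = -24 - 2 = -26)
Y(V) = (V + V**2)/(-28 + V) (Y(V) = (V + V*V)/(V - 28) = (V + V**2)/(-28 + V))
s = 1936 (s = (-44)**2 = 1936)
(-2587 + Y(u)) + s = (-2587 - 26*(1 - 26)/(-28 - 26)) + 1936 = (-2587 - 26*(-25)/(-54)) + 1936 = (-2587 - 26*(-1/54)*(-25)) + 1936 = (-2587 - 325/27) + 1936 = -70174/27 + 1936 = -17902/27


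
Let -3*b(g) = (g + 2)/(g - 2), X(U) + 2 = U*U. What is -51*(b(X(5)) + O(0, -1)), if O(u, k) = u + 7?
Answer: -7072/21 ≈ -336.76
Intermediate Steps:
O(u, k) = 7 + u
X(U) = -2 + U**2 (X(U) = -2 + U*U = -2 + U**2)
b(g) = -(2 + g)/(3*(-2 + g)) (b(g) = -(g + 2)/(3*(g - 2)) = -(2 + g)/(3*(-2 + g)))
-51*(b(X(5)) + O(0, -1)) = -51*((-2 - (-2 + 5**2))/(3*(-2 + (-2 + 5**2))) + (7 + 0)) = -51*((-2 - (-2 + 25))/(3*(-2 + (-2 + 25))) + 7) = -51*((-2 - 1*23)/(3*(-2 + 23)) + 7) = -51*((1/3)*(-2 - 23)/21 + 7) = -51*((1/3)*(1/21)*(-25) + 7) = -51*(-25/63 + 7) = -51*416/63 = -7072/21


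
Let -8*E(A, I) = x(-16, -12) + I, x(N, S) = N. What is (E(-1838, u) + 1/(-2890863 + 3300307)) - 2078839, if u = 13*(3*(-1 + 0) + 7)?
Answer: -851169998013/409444 ≈ -2.0788e+6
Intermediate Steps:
u = 52 (u = 13*(3*(-1) + 7) = 13*(-3 + 7) = 13*4 = 52)
E(A, I) = 2 - I/8 (E(A, I) = -(-16 + I)/8 = 2 - I/8)
(E(-1838, u) + 1/(-2890863 + 3300307)) - 2078839 = ((2 - ⅛*52) + 1/(-2890863 + 3300307)) - 2078839 = ((2 - 13/2) + 1/409444) - 2078839 = (-9/2 + 1/409444) - 2078839 = -1842497/409444 - 2078839 = -851169998013/409444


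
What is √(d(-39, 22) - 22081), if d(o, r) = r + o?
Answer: I*√22098 ≈ 148.65*I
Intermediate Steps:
d(o, r) = o + r
√(d(-39, 22) - 22081) = √((-39 + 22) - 22081) = √(-17 - 22081) = √(-22098) = I*√22098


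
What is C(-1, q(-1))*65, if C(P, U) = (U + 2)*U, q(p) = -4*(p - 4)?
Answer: 28600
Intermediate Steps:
q(p) = 16 - 4*p (q(p) = -4*(-4 + p) = 16 - 4*p)
C(P, U) = U*(2 + U) (C(P, U) = (2 + U)*U = U*(2 + U))
C(-1, q(-1))*65 = ((16 - 4*(-1))*(2 + (16 - 4*(-1))))*65 = ((16 + 4)*(2 + (16 + 4)))*65 = (20*(2 + 20))*65 = (20*22)*65 = 440*65 = 28600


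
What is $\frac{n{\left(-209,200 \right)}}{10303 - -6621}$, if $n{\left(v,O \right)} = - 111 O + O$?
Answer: $- \frac{5500}{4231} \approx -1.2999$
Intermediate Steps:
$n{\left(v,O \right)} = - 110 O$
$\frac{n{\left(-209,200 \right)}}{10303 - -6621} = \frac{\left(-110\right) 200}{10303 - -6621} = - \frac{22000}{10303 + 6621} = - \frac{22000}{16924} = \left(-22000\right) \frac{1}{16924} = - \frac{5500}{4231}$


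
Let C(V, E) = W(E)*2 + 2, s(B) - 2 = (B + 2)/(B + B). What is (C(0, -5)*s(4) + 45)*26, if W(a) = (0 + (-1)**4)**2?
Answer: 1456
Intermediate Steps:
s(B) = 2 + (2 + B)/(2*B) (s(B) = 2 + (B + 2)/(B + B) = 2 + (2 + B)/((2*B)) = 2 + (2 + B)*(1/(2*B)) = 2 + (2 + B)/(2*B))
W(a) = 1 (W(a) = (0 + 1)**2 = 1**2 = 1)
C(V, E) = 4 (C(V, E) = 1*2 + 2 = 2 + 2 = 4)
(C(0, -5)*s(4) + 45)*26 = (4*(5/2 + 1/4) + 45)*26 = (4*(11/4) + 45)*26 = (11 + 45)*26 = 56*26 = 1456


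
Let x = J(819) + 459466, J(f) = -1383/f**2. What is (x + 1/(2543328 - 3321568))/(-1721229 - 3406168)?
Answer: -79949080884573853/892189366179471360 ≈ -0.089610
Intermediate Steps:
J(f) = -1383/f**2
x = 102730624081/223587 (x = -1383/819**2 + 459466 = -1383*1/670761 + 459466 = -461/223587 + 459466 = 102730624081/223587 ≈ 4.5947e+5)
(x + 1/(2543328 - 3321568))/(-1721229 - 3406168) = (102730624081/223587 + 1/(2543328 - 3321568))/(-1721229 - 3406168) = (102730624081/223587 + 1/(-778240))/(-5127397) = (102730624081/223587 - 1/778240)*(-1/5127397) = (79949080884573853/174004346880)*(-1/5127397) = -79949080884573853/892189366179471360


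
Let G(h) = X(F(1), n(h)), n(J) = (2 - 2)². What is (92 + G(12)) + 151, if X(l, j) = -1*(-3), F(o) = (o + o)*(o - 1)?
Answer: 246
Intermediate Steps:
n(J) = 0 (n(J) = 0² = 0)
F(o) = 2*o*(-1 + o) (F(o) = (2*o)*(-1 + o) = 2*o*(-1 + o))
X(l, j) = 3
G(h) = 3
(92 + G(12)) + 151 = (92 + 3) + 151 = 95 + 151 = 246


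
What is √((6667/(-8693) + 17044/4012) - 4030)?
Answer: I*√306105366783287342/8719079 ≈ 63.455*I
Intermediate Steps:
√((6667/(-8693) + 17044/4012) - 4030) = √((6667*(-1/8693) + 17044*(1/4012)) - 4030) = √((-6667/8693 + 4261/1003) - 4030) = √(30353872/8719079 - 4030) = √(-35107534498/8719079) = I*√306105366783287342/8719079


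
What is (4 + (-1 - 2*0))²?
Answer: 9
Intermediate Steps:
(4 + (-1 - 2*0))² = (4 + (-1 + 0))² = (4 - 1)² = 3² = 9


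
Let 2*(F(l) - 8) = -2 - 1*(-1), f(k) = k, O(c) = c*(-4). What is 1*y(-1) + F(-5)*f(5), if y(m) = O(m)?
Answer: 83/2 ≈ 41.500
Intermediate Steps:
O(c) = -4*c
y(m) = -4*m
F(l) = 15/2 (F(l) = 8 + (-2 - 1*(-1))/2 = 8 + (-2 + 1)/2 = 8 + (½)*(-1) = 8 - ½ = 15/2)
1*y(-1) + F(-5)*f(5) = 1*(-4*(-1)) + (15/2)*5 = 1*4 + 75/2 = 4 + 75/2 = 83/2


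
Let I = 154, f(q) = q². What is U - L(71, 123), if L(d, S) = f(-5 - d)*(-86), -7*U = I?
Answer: 496714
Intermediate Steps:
U = -22 (U = -⅐*154 = -22)
L(d, S) = -86*(-5 - d)² (L(d, S) = (-5 - d)²*(-86) = -86*(-5 - d)²)
U - L(71, 123) = -22 - (-86)*(5 + 71)² = -22 - (-86)*76² = -22 - (-86)*5776 = -22 - 1*(-496736) = -22 + 496736 = 496714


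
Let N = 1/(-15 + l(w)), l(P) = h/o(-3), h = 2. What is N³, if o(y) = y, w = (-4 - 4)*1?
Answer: -27/103823 ≈ -0.00026006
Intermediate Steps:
w = -8 (w = -8*1 = -8)
l(P) = -⅔ (l(P) = 2/(-3) = 2*(-⅓) = -⅔)
N = -3/47 (N = 1/(-15 - ⅔) = 1/(-47/3) = -3/47 ≈ -0.063830)
N³ = (-3/47)³ = -27/103823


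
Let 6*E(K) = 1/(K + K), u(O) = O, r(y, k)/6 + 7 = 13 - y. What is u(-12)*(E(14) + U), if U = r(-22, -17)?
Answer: -28225/14 ≈ -2016.1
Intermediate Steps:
r(y, k) = 36 - 6*y (r(y, k) = -42 + 6*(13 - y) = -42 + (78 - 6*y) = 36 - 6*y)
E(K) = 1/(12*K) (E(K) = 1/(6*(K + K)) = 1/(6*((2*K))) = (1/(2*K))/6 = 1/(12*K))
U = 168 (U = 36 - 6*(-22) = 36 + 132 = 168)
u(-12)*(E(14) + U) = -12*((1/12)/14 + 168) = -12*((1/12)*(1/14) + 168) = -12*(1/168 + 168) = -12*28225/168 = -28225/14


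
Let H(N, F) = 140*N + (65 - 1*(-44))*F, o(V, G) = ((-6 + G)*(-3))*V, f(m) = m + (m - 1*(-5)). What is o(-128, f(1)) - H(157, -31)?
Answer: -18217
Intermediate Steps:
f(m) = 5 + 2*m (f(m) = m + (m + 5) = m + (5 + m) = 5 + 2*m)
o(V, G) = V*(18 - 3*G) (o(V, G) = (18 - 3*G)*V = V*(18 - 3*G))
H(N, F) = 109*F + 140*N (H(N, F) = 140*N + (65 + 44)*F = 140*N + 109*F = 109*F + 140*N)
o(-128, f(1)) - H(157, -31) = 3*(-128)*(6 - (5 + 2*1)) - (109*(-31) + 140*157) = 3*(-128)*(6 - (5 + 2)) - (-3379 + 21980) = 3*(-128)*(6 - 1*7) - 1*18601 = 3*(-128)*(6 - 7) - 18601 = 3*(-128)*(-1) - 18601 = 384 - 18601 = -18217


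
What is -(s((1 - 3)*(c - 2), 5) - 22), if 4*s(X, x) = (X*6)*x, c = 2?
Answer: 22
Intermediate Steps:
s(X, x) = 3*X*x/2 (s(X, x) = ((X*6)*x)/4 = ((6*X)*x)/4 = (6*X*x)/4 = 3*X*x/2)
-(s((1 - 3)*(c - 2), 5) - 22) = -((3/2)*((1 - 3)*(2 - 2))*5 - 22) = -((3/2)*(-2*0)*5 - 22) = -((3/2)*0*5 - 22) = -(0 - 22) = -1*(-22) = 22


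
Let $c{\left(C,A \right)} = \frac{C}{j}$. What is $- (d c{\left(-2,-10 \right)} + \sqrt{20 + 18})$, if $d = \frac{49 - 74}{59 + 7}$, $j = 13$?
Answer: $- \frac{25}{429} - \sqrt{38} \approx -6.2227$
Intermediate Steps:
$c{\left(C,A \right)} = \frac{C}{13}$
$d = - \frac{25}{66} \approx -0.37879$
$- (d c{\left(-2,-10 \right)} + \sqrt{20 + 18}) = - (- \frac{25 \cdot \frac{1}{13} \left(-2\right)}{66} + \sqrt{20 + 18}) = - (\left(- \frac{25}{66}\right) \left(- \frac{2}{13}\right) + \sqrt{38}) = - (\frac{25}{429} + \sqrt{38}) = - \frac{25}{429} - \sqrt{38}$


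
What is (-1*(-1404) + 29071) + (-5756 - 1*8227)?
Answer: 16492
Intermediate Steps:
(-1*(-1404) + 29071) + (-5756 - 1*8227) = (1404 + 29071) + (-5756 - 8227) = 30475 - 13983 = 16492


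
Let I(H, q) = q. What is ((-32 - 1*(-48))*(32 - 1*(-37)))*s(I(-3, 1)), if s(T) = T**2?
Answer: 1104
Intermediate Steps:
((-32 - 1*(-48))*(32 - 1*(-37)))*s(I(-3, 1)) = ((-32 - 1*(-48))*(32 - 1*(-37)))*1**2 = ((-32 + 48)*(32 + 37))*1 = (16*69)*1 = 1104*1 = 1104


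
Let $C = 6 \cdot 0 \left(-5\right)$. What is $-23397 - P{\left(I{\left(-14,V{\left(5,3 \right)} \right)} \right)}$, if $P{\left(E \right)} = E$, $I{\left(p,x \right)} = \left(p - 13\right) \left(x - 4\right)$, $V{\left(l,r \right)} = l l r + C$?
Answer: $-21480$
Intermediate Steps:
$C = 0$ ($C = 0 \left(-5\right) = 0$)
$V{\left(l,r \right)} = r l^{2}$ ($V{\left(l,r \right)} = l l r + 0 = l^{2} r + 0 = r l^{2} + 0 = r l^{2}$)
$I{\left(p,x \right)} = \left(-13 + p\right) \left(-4 + x\right)$
$-23397 - P{\left(I{\left(-14,V{\left(5,3 \right)} \right)} \right)} = -23397 - \left(52 - 13 \cdot 3 \cdot 5^{2} - -56 - 14 \cdot 3 \cdot 5^{2}\right) = -23397 - \left(52 - 13 \cdot 3 \cdot 25 + 56 - 14 \cdot 3 \cdot 25\right) = -23397 - \left(52 - 975 + 56 - 1050\right) = -23397 - -1917 = -23397 + 1917 = -21480$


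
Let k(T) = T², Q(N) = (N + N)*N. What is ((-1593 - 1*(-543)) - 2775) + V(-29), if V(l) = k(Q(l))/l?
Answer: -101381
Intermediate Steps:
Q(N) = 2*N² (Q(N) = (2*N)*N = 2*N²)
V(l) = 4*l³ (V(l) = (2*l²)²/l = (4*l⁴)/l = 4*l³)
((-1593 - 1*(-543)) - 2775) + V(-29) = ((-1593 - 1*(-543)) - 2775) + 4*(-29)³ = ((-1593 + 543) - 2775) + 4*(-24389) = (-1050 - 2775) - 97556 = -3825 - 97556 = -101381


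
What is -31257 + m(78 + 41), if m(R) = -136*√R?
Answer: -31257 - 136*√119 ≈ -32741.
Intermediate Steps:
-31257 + m(78 + 41) = -31257 - 136*√(78 + 41) = -31257 - 136*√119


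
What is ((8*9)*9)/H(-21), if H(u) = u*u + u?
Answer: 54/35 ≈ 1.5429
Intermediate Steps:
H(u) = u + u**2 (H(u) = u**2 + u = u + u**2)
((8*9)*9)/H(-21) = ((8*9)*9)/((-21*(1 - 21))) = (72*9)/((-21*(-20))) = 648/420 = 648*(1/420) = 54/35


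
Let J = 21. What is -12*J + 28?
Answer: -224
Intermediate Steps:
-12*J + 28 = -12*21 + 28 = -252 + 28 = -224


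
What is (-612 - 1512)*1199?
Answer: -2546676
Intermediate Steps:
(-612 - 1512)*1199 = -2124*1199 = -2546676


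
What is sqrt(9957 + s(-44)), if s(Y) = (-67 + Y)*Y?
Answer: 3*sqrt(1649) ≈ 121.82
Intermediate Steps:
s(Y) = Y*(-67 + Y)
sqrt(9957 + s(-44)) = sqrt(9957 - 44*(-67 - 44)) = sqrt(9957 - 44*(-111)) = sqrt(9957 + 4884) = sqrt(14841) = 3*sqrt(1649)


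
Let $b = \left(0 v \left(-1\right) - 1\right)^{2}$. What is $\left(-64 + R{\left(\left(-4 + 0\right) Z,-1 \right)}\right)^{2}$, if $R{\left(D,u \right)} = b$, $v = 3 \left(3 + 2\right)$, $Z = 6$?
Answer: $3969$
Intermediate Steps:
$v = 15$ ($v = 3 \cdot 5 = 15$)
$b = 1$ ($b = \left(0 \cdot 15 \left(-1\right) - 1\right)^{2} = \left(0 \left(-1\right) - 1\right)^{2} = \left(0 - 1\right)^{2} = \left(-1\right)^{2} = 1$)
$R{\left(D,u \right)} = 1$
$\left(-64 + R{\left(\left(-4 + 0\right) Z,-1 \right)}\right)^{2} = \left(-64 + 1\right)^{2} = \left(-63\right)^{2} = 3969$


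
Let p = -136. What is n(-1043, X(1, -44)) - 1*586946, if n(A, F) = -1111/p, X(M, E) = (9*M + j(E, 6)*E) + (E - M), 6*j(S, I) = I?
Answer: -79823545/136 ≈ -5.8694e+5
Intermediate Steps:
j(S, I) = I/6
X(M, E) = 2*E + 8*M (X(M, E) = (9*M + ((⅙)*6)*E) + (E - M) = (9*M + 1*E) + (E - M) = (9*M + E) + (E - M) = (E + 9*M) + (E - M) = 2*E + 8*M)
n(A, F) = 1111/136 (n(A, F) = -1111/(-136) = -1111*(-1/136) = 1111/136)
n(-1043, X(1, -44)) - 1*586946 = 1111/136 - 1*586946 = 1111/136 - 586946 = -79823545/136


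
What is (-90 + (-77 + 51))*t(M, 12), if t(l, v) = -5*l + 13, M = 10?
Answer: 4292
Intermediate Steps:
t(l, v) = 13 - 5*l
(-90 + (-77 + 51))*t(M, 12) = (-90 + (-77 + 51))*(13 - 5*10) = (-90 - 26)*(13 - 50) = -116*(-37) = 4292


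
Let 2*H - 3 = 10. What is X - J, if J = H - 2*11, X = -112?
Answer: -193/2 ≈ -96.500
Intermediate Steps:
H = 13/2 (H = 3/2 + (½)*10 = 3/2 + 5 = 13/2 ≈ 6.5000)
J = -31/2 (J = 13/2 - 2*11 = 13/2 - 22 = -31/2 ≈ -15.500)
X - J = -112 - 1*(-31/2) = -112 + 31/2 = -193/2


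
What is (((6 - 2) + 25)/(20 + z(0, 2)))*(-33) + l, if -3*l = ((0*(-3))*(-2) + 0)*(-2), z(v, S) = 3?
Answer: -957/23 ≈ -41.609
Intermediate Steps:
l = 0 (l = -((0*(-3))*(-2) + 0)*(-2)/3 = -(0*(-2) + 0)*(-2)/3 = -(0 + 0)*(-2)/3 = -0*(-2) = -1/3*0 = 0)
(((6 - 2) + 25)/(20 + z(0, 2)))*(-33) + l = (((6 - 2) + 25)/(20 + 3))*(-33) + 0 = ((4 + 25)/23)*(-33) + 0 = (29*(1/23))*(-33) + 0 = (29/23)*(-33) + 0 = -957/23 + 0 = -957/23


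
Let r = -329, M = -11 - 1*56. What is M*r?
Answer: 22043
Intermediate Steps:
M = -67 (M = -11 - 56 = -67)
M*r = -67*(-329) = 22043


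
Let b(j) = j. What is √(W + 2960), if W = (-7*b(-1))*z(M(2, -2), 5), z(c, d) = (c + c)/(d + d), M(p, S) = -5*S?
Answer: √2974 ≈ 54.534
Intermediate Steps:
z(c, d) = c/d (z(c, d) = (2*c)/((2*d)) = (2*c)*(1/(2*d)) = c/d)
W = 14 (W = (-7*(-1))*(-5*(-2)/5) = 7*(10*(⅕)) = 7*2 = 14)
√(W + 2960) = √(14 + 2960) = √2974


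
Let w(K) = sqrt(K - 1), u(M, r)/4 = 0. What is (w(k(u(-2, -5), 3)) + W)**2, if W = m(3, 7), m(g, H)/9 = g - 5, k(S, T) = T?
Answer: (18 - sqrt(2))**2 ≈ 275.09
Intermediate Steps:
u(M, r) = 0 (u(M, r) = 4*0 = 0)
m(g, H) = -45 + 9*g (m(g, H) = 9*(g - 5) = 9*(-5 + g) = -45 + 9*g)
W = -18 (W = -45 + 9*3 = -45 + 27 = -18)
w(K) = sqrt(-1 + K)
(w(k(u(-2, -5), 3)) + W)**2 = (sqrt(-1 + 3) - 18)**2 = (sqrt(2) - 18)**2 = (-18 + sqrt(2))**2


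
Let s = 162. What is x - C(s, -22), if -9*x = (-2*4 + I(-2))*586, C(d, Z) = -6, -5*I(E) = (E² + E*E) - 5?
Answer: 25468/45 ≈ 565.96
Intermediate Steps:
I(E) = 1 - 2*E²/5 (I(E) = -((E² + E*E) - 5)/5 = -((E² + E²) - 5)/5 = -(2*E² - 5)/5 = -(-5 + 2*E²)/5 = 1 - 2*E²/5)
x = 25198/45 (x = -(-2*4 + (1 - ⅖*(-2)²))*586/9 = -(-8 + (1 - ⅖*4))*586/9 = -(-8 + (1 - 8/5))*586/9 = -(-8 - ⅗)*586/9 = -(-43)*586/45 = -⅑*(-25198/5) = 25198/45 ≈ 559.96)
x - C(s, -22) = 25198/45 - 1*(-6) = 25198/45 + 6 = 25468/45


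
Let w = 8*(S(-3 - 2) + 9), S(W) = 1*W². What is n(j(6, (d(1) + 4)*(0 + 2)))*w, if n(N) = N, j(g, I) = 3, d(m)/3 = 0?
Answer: 816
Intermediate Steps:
d(m) = 0 (d(m) = 3*0 = 0)
S(W) = W²
w = 272 (w = 8*((-3 - 2)² + 9) = 8*((-5)² + 9) = 8*(25 + 9) = 8*34 = 272)
n(j(6, (d(1) + 4)*(0 + 2)))*w = 3*272 = 816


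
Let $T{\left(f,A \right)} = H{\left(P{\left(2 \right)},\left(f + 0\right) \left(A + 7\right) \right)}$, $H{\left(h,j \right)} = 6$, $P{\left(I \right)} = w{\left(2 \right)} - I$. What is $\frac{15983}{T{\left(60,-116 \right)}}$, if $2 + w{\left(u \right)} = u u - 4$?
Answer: $\frac{15983}{6} \approx 2663.8$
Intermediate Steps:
$w{\left(u \right)} = -6 + u^{2}$ ($w{\left(u \right)} = -2 + \left(u u - 4\right) = -2 + \left(u^{2} - 4\right) = -2 + \left(-4 + u^{2}\right) = -6 + u^{2}$)
$P{\left(I \right)} = -2 - I$ ($P{\left(I \right)} = \left(-6 + 2^{2}\right) - I = \left(-6 + 4\right) - I = -2 - I$)
$T{\left(f,A \right)} = 6$
$\frac{15983}{T{\left(60,-116 \right)}} = \frac{15983}{6}$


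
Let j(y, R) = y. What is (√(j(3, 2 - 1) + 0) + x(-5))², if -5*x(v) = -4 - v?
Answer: 76/25 - 2*√3/5 ≈ 2.3472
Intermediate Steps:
x(v) = ⅘ + v/5 (x(v) = -(-4 - v)/5 = ⅘ + v/5)
(√(j(3, 2 - 1) + 0) + x(-5))² = (√(3 + 0) + (⅘ + (⅕)*(-5)))² = (√3 + (⅘ - 1))² = (√3 - ⅕)² = (-⅕ + √3)²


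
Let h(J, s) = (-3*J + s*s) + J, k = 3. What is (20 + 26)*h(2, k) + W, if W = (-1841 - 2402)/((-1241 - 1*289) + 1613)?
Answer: 14847/83 ≈ 178.88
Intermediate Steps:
h(J, s) = s² - 2*J (h(J, s) = (-3*J + s²) + J = (s² - 3*J) + J = s² - 2*J)
W = -4243/83 (W = -4243/((-1241 - 289) + 1613) = -4243/(-1530 + 1613) = -4243/83 ≈ -51.120)
(20 + 26)*h(2, k) + W = (20 + 26)*(3² - 2*2) - 4243/83 = 46*(9 - 4) - 4243/83 = 46*5 - 4243/83 = 230 - 4243/83 = 14847/83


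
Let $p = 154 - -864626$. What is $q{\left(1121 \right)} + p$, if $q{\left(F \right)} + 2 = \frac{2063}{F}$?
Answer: $\frac{969418201}{1121} \approx 8.6478 \cdot 10^{5}$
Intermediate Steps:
$p = 864780$ ($p = 154 + 864626 = 864780$)
$q{\left(F \right)} = -2 + \frac{2063}{F}$
$q{\left(1121 \right)} + p = \left(-2 + \frac{2063}{1121}\right) + 864780 = - \frac{179}{1121} + 864780 = \frac{969418201}{1121}$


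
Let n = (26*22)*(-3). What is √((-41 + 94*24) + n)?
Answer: √499 ≈ 22.338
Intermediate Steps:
n = -1716 (n = 572*(-3) = -1716)
√((-41 + 94*24) + n) = √((-41 + 94*24) - 1716) = √((-41 + 2256) - 1716) = √(2215 - 1716) = √499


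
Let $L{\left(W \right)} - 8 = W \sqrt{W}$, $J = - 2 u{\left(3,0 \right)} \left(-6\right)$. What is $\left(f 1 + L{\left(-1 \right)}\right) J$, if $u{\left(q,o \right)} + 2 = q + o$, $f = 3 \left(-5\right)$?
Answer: $-84 - 12 i \approx -84.0 - 12.0 i$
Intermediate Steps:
$f = -15$
$u{\left(q,o \right)} = -2 + o + q$ ($u{\left(q,o \right)} = -2 + \left(q + o\right) = -2 + \left(o + q\right) = -2 + o + q$)
$J = 12$ ($J = - 2 \left(-2 + 0 + 3\right) \left(-6\right) = \left(-2\right) 1 \left(-6\right) = \left(-2\right) \left(-6\right) = 12$)
$L{\left(W \right)} = 8 + W^{\frac{3}{2}}$ ($L{\left(W \right)} = 8 + W \sqrt{W} = 8 + W^{\frac{3}{2}}$)
$\left(f 1 + L{\left(-1 \right)}\right) J = \left(\left(-15\right) 1 + \left(8 + \left(-1\right)^{\frac{3}{2}}\right)\right) 12 = \left(-15 + \left(8 - i\right)\right) 12 = \left(-7 - i\right) 12 = -84 - 12 i$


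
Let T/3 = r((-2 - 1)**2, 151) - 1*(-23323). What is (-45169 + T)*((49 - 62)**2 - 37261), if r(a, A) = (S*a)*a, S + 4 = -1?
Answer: -874814820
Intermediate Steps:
S = -5 (S = -4 - 1 = -5)
r(a, A) = -5*a**2 (r(a, A) = (-5*a)*a = -5*a**2)
T = 68754 (T = 3*(-5*(-2 - 1)**4 - 1*(-23323)) = 3*(-5*((-3)**2)**2 + 23323) = 3*(-5*9**2 + 23323) = 3*(-5*81 + 23323) = 3*(-405 + 23323) = 3*22918 = 68754)
(-45169 + T)*((49 - 62)**2 - 37261) = (-45169 + 68754)*((49 - 62)**2 - 37261) = 23585*((-13)**2 - 37261) = 23585*(169 - 37261) = 23585*(-37092) = -874814820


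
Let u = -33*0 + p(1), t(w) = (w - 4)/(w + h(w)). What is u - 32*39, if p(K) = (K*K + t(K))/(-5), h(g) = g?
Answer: -12479/10 ≈ -1247.9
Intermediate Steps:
t(w) = (-4 + w)/(2*w) (t(w) = (w - 4)/(w + w) = (-4 + w)/((2*w)) = (-4 + w)*(1/(2*w)) = (-4 + w)/(2*w))
p(K) = -K²/5 - (-4 + K)/(10*K) (p(K) = (K*K + (-4 + K)/(2*K))/(-5) = (K² + (-4 + K)/(2*K))*(-⅕) = -K²/5 - (-4 + K)/(10*K))
u = ⅒ (u = -33*0 + (⅒)*(4 - 1*1 - 2*1³)/1 = 0 + (⅒)*1*(4 - 1 - 2*1) = 0 + (⅒)*1*(4 - 1 - 2) = 0 + (⅒)*1*1 = 0 + ⅒ = ⅒ ≈ 0.10000)
u - 32*39 = ⅒ - 32*39 = ⅒ - 1*1248 = ⅒ - 1248 = -12479/10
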